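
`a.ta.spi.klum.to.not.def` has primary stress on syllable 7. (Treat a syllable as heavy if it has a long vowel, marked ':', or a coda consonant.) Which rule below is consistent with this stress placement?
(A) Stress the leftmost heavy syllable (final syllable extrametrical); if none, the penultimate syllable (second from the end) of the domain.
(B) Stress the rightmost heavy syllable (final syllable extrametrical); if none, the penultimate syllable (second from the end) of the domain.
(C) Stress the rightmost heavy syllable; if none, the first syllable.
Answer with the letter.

Rule A → syllable 4 (observed: 7).
Rule B → syllable 6 (observed: 7).
Rule C → syllable 7 ✓.

C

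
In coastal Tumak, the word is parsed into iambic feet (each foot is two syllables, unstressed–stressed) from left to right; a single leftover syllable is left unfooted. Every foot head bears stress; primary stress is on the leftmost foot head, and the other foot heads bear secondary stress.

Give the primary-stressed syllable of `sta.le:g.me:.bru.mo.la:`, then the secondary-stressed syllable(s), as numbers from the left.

Parse left to right into iambic (σˈσ) feet: (sta.ˈle:g) (me:.ˈbru) (mo.ˈla:).
Foot heads (stressed positions): 2, 4, 6.
End Rule Leftmost: primary stress on the leftmost head = syllable 2.
Secondary stress on 4, 6: sta.ˈle:g.me:.ˌbru.mo.ˌla:.

primary 2, secondary 4, 6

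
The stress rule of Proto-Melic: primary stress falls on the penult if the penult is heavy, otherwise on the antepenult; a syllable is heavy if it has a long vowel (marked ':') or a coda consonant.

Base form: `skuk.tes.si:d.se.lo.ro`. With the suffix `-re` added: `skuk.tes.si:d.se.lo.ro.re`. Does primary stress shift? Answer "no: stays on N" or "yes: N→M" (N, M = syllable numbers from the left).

yes: 4→5

Base `skuk.tes.si:d.se.lo.ro` (6 syllables):
  Weights: 4 se L, 5 lo L, 6 ro L.
  The penult (syllable 5, lo) is light, so stress falls on the antepenult (syllable 4, se).
  → primary stress on syllable 4.
Suffixed `skuk.tes.si:d.se.lo.ro.re` (7 syllables):
  Weights: 5 lo L, 6 ro L, 7 re L.
  The penult (syllable 6, ro) is light, so stress falls on the antepenult (syllable 5, lo).
  → primary stress on syllable 5.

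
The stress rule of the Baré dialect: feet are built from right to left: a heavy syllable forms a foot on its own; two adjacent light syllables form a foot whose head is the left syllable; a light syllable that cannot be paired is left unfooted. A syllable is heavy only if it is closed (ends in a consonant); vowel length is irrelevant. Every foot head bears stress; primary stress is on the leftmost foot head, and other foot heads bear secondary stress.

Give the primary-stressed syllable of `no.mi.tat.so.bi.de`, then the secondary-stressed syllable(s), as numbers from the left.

primary 1, secondary 3, 5

Weights: 1 no L, 2 mi L, 3 tat H, 4 so L, 5 bi L, 6 de L.
Parse right to left (heavy = foot alone; LL = one foot; stranded L unfooted): (ˈno.mi) (ˈtat) so (ˈbi.de).
Foot heads: 1, 3, 5.
Primary stress on the leftmost head = syllable 1.
Secondary stress on 3, 5: ˈno.mi.ˌtat.so.ˌbi.de.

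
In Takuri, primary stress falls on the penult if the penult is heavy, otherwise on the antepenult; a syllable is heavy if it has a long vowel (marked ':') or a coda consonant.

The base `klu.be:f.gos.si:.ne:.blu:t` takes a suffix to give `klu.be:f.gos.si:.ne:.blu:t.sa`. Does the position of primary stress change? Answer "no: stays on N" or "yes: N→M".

Base `klu.be:f.gos.si:.ne:.blu:t` (6 syllables):
  Weights: 4 si: H, 5 ne: H, 6 blu:t H.
  The penult (syllable 5, ne:) is heavy, so it takes stress.
  → primary stress on syllable 5.
Suffixed `klu.be:f.gos.si:.ne:.blu:t.sa` (7 syllables):
  Weights: 5 ne: H, 6 blu:t H, 7 sa L.
  The penult (syllable 6, blu:t) is heavy, so it takes stress.
  → primary stress on syllable 6.

yes: 5→6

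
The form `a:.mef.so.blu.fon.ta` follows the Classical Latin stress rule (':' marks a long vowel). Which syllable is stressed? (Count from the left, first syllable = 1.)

Classical Latin: stress the penult if heavy (long vowel or closed), else the antepenult.
Weights: 4 blu L, 5 fon H, 6 ta L.
The penult (syllable 5, fon) is heavy, so it takes stress.
Stress on syllable 5: a:.mef.so.blu.ˈfon.ta.

5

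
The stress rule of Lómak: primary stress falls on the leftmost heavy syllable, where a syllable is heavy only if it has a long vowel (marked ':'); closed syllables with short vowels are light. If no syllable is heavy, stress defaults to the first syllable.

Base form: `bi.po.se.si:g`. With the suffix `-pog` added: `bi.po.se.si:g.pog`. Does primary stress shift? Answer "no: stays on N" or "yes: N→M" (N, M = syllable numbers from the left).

no: stays on 4

Base `bi.po.se.si:g` (4 syllables):
  Weights: 1 bi L, 2 po L, 3 se L, 4 si:g H.
  Heavy syllables in the domain: 4. The leftmost is syllable 4 (si:g).
  → primary stress on syllable 4.
Suffixed `bi.po.se.si:g.pog` (5 syllables):
  Weights: 1 bi L, 2 po L, 3 se L, 4 si:g H, 5 pog L.
  Heavy syllables in the domain: 4. The leftmost is syllable 4 (si:g).
  → primary stress on syllable 4.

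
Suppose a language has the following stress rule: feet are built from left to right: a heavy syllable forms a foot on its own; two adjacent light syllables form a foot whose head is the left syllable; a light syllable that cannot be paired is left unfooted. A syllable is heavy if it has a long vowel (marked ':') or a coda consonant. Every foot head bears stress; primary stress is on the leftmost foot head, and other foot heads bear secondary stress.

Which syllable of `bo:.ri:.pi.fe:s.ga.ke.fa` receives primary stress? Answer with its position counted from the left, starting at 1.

Weights: 1 bo: H, 2 ri: H, 3 pi L, 4 fe:s H, 5 ga L, 6 ke L, 7 fa L.
Parse left to right (heavy = foot alone; LL = one foot; stranded L unfooted): (ˈbo:) (ˈri:) pi (ˈfe:s) (ˈga.ke) fa.
Foot heads: 1, 2, 4, 5.
Primary stress on the leftmost head = syllable 1.
Primary stress: syllable 1 → ˈbo:.ri:.pi.fe:s.ga.ke.fa.

1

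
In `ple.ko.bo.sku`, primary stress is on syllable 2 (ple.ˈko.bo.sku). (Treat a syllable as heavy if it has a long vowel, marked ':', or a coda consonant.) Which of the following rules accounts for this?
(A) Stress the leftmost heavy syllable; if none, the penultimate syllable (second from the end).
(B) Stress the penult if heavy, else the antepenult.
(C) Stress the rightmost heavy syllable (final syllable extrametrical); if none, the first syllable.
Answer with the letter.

Rule A → syllable 3 (observed: 2).
Rule B → syllable 2 ✓.
Rule C → syllable 1 (observed: 2).

B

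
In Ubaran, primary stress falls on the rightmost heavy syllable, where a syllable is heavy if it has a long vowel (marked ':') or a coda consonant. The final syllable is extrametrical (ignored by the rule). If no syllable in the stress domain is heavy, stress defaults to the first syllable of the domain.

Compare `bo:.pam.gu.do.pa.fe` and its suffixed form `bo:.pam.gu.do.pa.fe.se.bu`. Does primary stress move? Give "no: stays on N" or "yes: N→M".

Base `bo:.pam.gu.do.pa.fe` (6 syllables):
  The final syllable (6, fe) is extrametrical; the stress domain is syllables 1–5.
  Weights: 1 bo: H, 2 pam H, 3 gu L, 4 do L, 5 pa L.
  Heavy syllables in the domain: 1, 2. The rightmost is syllable 2 (pam).
  → primary stress on syllable 2.
Suffixed `bo:.pam.gu.do.pa.fe.se.bu` (8 syllables):
  The final syllable (8, bu) is extrametrical; the stress domain is syllables 1–7.
  Weights: 1 bo: H, 2 pam H, 3 gu L, 4 do L, 5 pa L, 6 fe L, 7 se L.
  Heavy syllables in the domain: 1, 2. The rightmost is syllable 2 (pam).
  → primary stress on syllable 2.

no: stays on 2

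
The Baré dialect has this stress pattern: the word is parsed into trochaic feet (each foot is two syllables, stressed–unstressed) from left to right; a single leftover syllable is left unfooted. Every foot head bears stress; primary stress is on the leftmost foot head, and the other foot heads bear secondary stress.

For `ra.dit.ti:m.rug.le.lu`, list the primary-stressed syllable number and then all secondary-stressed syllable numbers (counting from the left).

Parse left to right into trochaic (ˈσσ) feet: (ˈra.dit) (ˈti:m.rug) (ˈle.lu).
Foot heads (stressed positions): 1, 3, 5.
End Rule Leftmost: primary stress on the leftmost head = syllable 1.
Secondary stress on 3, 5: ˈra.dit.ˌti:m.rug.ˌle.lu.

primary 1, secondary 3, 5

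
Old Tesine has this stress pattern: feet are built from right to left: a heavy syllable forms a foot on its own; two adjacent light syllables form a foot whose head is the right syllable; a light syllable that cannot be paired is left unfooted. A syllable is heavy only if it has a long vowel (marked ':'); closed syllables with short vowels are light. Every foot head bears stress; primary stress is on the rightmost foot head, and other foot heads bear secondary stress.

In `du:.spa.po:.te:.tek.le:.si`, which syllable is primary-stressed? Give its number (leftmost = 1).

Weights: 1 du: H, 2 spa L, 3 po: H, 4 te: H, 5 tek L, 6 le: H, 7 si L.
Parse right to left (heavy = foot alone; LL = one foot; stranded L unfooted): (ˈdu:) spa (ˈpo:) (ˈte:) tek (ˈle:) si.
Foot heads: 1, 3, 4, 6.
Primary stress on the rightmost head = syllable 6.
Primary stress: syllable 6 → du:.spa.po:.te:.tek.ˈle:.si.

6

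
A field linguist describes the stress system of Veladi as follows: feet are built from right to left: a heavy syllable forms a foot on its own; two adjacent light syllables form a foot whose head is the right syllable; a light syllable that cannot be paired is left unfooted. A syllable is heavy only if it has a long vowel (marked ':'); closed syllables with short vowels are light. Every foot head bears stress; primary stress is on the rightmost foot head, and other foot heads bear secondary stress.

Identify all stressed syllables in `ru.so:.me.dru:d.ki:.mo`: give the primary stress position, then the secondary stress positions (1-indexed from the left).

primary 5, secondary 2, 4

Weights: 1 ru L, 2 so: H, 3 me L, 4 dru:d H, 5 ki: H, 6 mo L.
Parse right to left (heavy = foot alone; LL = one foot; stranded L unfooted): ru (ˈso:) me (ˈdru:d) (ˈki:) mo.
Foot heads: 2, 4, 5.
Primary stress on the rightmost head = syllable 5.
Secondary stress on 2, 4: ru.ˌso:.me.ˌdru:d.ˈki:.mo.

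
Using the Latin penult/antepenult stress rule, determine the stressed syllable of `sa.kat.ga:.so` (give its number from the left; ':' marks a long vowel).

3

Classical Latin: stress the penult if heavy (long vowel or closed), else the antepenult.
Weights: 2 kat H, 3 ga: H, 4 so L.
The penult (syllable 3, ga:) is heavy, so it takes stress.
Stress on syllable 3: sa.kat.ˈga:.so.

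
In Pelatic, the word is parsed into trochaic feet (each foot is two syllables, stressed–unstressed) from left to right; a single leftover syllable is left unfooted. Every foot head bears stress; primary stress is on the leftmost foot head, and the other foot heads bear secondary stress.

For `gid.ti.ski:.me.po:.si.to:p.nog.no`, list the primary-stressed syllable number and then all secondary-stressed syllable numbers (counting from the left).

Parse left to right into trochaic (ˈσσ) feet: (ˈgid.ti) (ˈski:.me) (ˈpo:.si) (ˈto:p.nog) no. Syllable 9 is left unfooted.
Foot heads (stressed positions): 1, 3, 5, 7.
End Rule Leftmost: primary stress on the leftmost head = syllable 1.
Secondary stress on 3, 5, 7: ˈgid.ti.ˌski:.me.ˌpo:.si.ˌto:p.nog.no.

primary 1, secondary 3, 5, 7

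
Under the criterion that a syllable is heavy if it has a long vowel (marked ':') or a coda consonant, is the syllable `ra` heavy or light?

light

`ra`: short vowel, open (no coda). Short vowel, open → light.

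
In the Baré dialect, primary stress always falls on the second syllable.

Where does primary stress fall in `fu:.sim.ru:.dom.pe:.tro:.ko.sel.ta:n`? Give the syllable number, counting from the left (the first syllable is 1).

2

The word has 9 syllables; the second syllable is syllable 2 (sim).
Primary stress: syllable 2 → fu:.ˈsim.ru:.dom.pe:.tro:.ko.sel.ta:n.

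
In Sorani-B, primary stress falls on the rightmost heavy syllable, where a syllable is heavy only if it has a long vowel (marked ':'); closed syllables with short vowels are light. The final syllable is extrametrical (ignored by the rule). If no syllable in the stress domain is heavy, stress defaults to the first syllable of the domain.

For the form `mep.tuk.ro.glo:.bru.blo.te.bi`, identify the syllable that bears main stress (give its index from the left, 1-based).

4

The final syllable (8, bi) is extrametrical; the stress domain is syllables 1–7.
Weights: 1 mep L, 2 tuk L, 3 ro L, 4 glo: H, 5 bru L, 6 blo L, 7 te L.
Heavy syllables in the domain: 4. The rightmost is syllable 4 (glo:).
Primary stress: syllable 4 → mep.tuk.ro.ˈglo:.bru.blo.te.bi.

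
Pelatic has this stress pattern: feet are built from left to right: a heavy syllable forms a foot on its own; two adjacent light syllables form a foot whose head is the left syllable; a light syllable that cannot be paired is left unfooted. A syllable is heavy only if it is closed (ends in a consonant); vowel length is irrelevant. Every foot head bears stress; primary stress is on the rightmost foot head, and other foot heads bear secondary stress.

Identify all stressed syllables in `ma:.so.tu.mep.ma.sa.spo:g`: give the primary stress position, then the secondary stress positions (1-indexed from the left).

Weights: 1 ma: L, 2 so L, 3 tu L, 4 mep H, 5 ma L, 6 sa L, 7 spo:g H.
Parse left to right (heavy = foot alone; LL = one foot; stranded L unfooted): (ˈma:.so) tu (ˈmep) (ˈma.sa) (ˈspo:g).
Foot heads: 1, 4, 5, 7.
Primary stress on the rightmost head = syllable 7.
Secondary stress on 1, 4, 5: ˌma:.so.tu.ˌmep.ˌma.sa.ˈspo:g.

primary 7, secondary 1, 4, 5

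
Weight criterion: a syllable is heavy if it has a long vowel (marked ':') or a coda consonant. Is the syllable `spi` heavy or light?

light

`spi`: short vowel, open (no coda). Short vowel, open → light.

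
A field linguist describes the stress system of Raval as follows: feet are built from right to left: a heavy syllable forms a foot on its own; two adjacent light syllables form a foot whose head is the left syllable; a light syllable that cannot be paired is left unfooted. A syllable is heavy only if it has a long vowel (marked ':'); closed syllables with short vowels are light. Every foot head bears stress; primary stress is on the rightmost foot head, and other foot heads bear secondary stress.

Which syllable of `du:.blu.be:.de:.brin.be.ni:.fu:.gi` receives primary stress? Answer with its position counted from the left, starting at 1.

Weights: 1 du: H, 2 blu L, 3 be: H, 4 de: H, 5 brin L, 6 be L, 7 ni: H, 8 fu: H, 9 gi L.
Parse right to left (heavy = foot alone; LL = one foot; stranded L unfooted): (ˈdu:) blu (ˈbe:) (ˈde:) (ˈbrin.be) (ˈni:) (ˈfu:) gi.
Foot heads: 1, 3, 4, 5, 7, 8.
Primary stress on the rightmost head = syllable 8.
Primary stress: syllable 8 → du:.blu.be:.de:.brin.be.ni:.ˈfu:.gi.

8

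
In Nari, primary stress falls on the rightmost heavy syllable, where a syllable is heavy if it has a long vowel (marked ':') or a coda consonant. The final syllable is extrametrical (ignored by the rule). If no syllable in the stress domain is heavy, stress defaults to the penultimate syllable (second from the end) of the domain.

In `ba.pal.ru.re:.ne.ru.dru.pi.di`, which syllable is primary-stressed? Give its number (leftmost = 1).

4

The final syllable (9, di) is extrametrical; the stress domain is syllables 1–8.
Weights: 1 ba L, 2 pal H, 3 ru L, 4 re: H, 5 ne L, 6 ru L, 7 dru L, 8 pi L.
Heavy syllables in the domain: 2, 4. The rightmost is syllable 4 (re:).
Primary stress: syllable 4 → ba.pal.ru.ˈre:.ne.ru.dru.pi.di.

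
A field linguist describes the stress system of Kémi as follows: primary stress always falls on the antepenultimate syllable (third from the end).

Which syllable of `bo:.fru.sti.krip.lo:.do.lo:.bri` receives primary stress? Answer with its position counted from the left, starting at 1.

The word has 8 syllables; the antepenultimate syllable (third from the end) is syllable 6 (do).
Primary stress: syllable 6 → bo:.fru.sti.krip.lo:.ˈdo.lo:.bri.

6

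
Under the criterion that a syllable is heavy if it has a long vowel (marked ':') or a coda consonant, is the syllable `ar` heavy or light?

heavy

`ar`: short vowel, closed (coda /r/). Closed → heavy.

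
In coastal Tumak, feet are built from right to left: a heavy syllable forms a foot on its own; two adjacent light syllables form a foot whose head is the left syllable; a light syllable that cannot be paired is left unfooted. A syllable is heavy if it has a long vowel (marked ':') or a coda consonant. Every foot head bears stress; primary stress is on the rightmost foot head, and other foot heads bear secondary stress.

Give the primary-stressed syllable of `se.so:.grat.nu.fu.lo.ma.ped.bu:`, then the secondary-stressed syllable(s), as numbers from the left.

Weights: 1 se L, 2 so: H, 3 grat H, 4 nu L, 5 fu L, 6 lo L, 7 ma L, 8 ped H, 9 bu: H.
Parse right to left (heavy = foot alone; LL = one foot; stranded L unfooted): se (ˈso:) (ˈgrat) (ˈnu.fu) (ˈlo.ma) (ˈped) (ˈbu:).
Foot heads: 2, 3, 4, 6, 8, 9.
Primary stress on the rightmost head = syllable 9.
Secondary stress on 2, 3, 4, 6, 8: se.ˌso:.ˌgrat.ˌnu.fu.ˌlo.ma.ˌped.ˈbu:.

primary 9, secondary 2, 3, 4, 6, 8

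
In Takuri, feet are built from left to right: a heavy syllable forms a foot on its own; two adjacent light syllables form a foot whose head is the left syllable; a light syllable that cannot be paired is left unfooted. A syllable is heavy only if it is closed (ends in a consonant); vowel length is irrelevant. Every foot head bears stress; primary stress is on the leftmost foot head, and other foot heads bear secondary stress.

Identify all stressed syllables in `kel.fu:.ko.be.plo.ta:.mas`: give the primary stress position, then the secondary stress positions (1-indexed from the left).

primary 1, secondary 2, 4, 7

Weights: 1 kel H, 2 fu: L, 3 ko L, 4 be L, 5 plo L, 6 ta: L, 7 mas H.
Parse left to right (heavy = foot alone; LL = one foot; stranded L unfooted): (ˈkel) (ˈfu:.ko) (ˈbe.plo) ta: (ˈmas).
Foot heads: 1, 2, 4, 7.
Primary stress on the leftmost head = syllable 1.
Secondary stress on 2, 4, 7: ˈkel.ˌfu:.ko.ˌbe.plo.ta:.ˌmas.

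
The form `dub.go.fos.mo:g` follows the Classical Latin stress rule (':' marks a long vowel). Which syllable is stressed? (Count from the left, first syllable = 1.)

Classical Latin: stress the penult if heavy (long vowel or closed), else the antepenult.
Weights: 2 go L, 3 fos H, 4 mo:g H.
The penult (syllable 3, fos) is heavy, so it takes stress.
Stress on syllable 3: dub.go.ˈfos.mo:g.

3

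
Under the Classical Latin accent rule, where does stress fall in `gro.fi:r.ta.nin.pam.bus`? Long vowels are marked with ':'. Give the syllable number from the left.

Classical Latin: stress the penult if heavy (long vowel or closed), else the antepenult.
Weights: 4 nin H, 5 pam H, 6 bus H.
The penult (syllable 5, pam) is heavy, so it takes stress.
Stress on syllable 5: gro.fi:r.ta.nin.ˈpam.bus.

5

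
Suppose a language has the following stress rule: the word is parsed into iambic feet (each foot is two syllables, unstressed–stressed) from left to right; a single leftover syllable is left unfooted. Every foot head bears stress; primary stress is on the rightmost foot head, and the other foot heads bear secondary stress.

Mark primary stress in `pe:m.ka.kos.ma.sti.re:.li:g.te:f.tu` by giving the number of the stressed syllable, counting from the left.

Parse left to right into iambic (σˈσ) feet: (pe:m.ˈka) (kos.ˈma) (sti.ˈre:) (li:g.ˈte:f) tu. Syllable 9 is left unfooted.
Foot heads (stressed positions): 2, 4, 6, 8.
End Rule Rightmost: primary stress on the rightmost head = syllable 8.
Primary stress: syllable 8 → pe:m.ka.kos.ma.sti.re:.li:g.ˈte:f.tu.

8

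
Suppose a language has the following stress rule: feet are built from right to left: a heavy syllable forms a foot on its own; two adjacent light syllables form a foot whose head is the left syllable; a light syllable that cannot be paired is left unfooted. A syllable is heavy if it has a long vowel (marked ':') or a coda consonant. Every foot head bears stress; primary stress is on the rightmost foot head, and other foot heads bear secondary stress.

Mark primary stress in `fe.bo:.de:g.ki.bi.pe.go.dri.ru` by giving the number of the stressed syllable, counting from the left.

8

Weights: 1 fe L, 2 bo: H, 3 de:g H, 4 ki L, 5 bi L, 6 pe L, 7 go L, 8 dri L, 9 ru L.
Parse right to left (heavy = foot alone; LL = one foot; stranded L unfooted): fe (ˈbo:) (ˈde:g) (ˈki.bi) (ˈpe.go) (ˈdri.ru).
Foot heads: 2, 3, 4, 6, 8.
Primary stress on the rightmost head = syllable 8.
Primary stress: syllable 8 → fe.bo:.de:g.ki.bi.pe.go.ˈdri.ru.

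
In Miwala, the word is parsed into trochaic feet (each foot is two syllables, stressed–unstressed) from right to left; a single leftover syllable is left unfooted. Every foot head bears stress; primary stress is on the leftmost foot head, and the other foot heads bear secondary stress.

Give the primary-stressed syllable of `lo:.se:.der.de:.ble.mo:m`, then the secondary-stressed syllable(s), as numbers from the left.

primary 1, secondary 3, 5

Parse right to left into trochaic (ˈσσ) feet: (ˈlo:.se:) (ˈder.de:) (ˈble.mo:m).
Foot heads (stressed positions): 1, 3, 5.
End Rule Leftmost: primary stress on the leftmost head = syllable 1.
Secondary stress on 3, 5: ˈlo:.se:.ˌder.de:.ˌble.mo:m.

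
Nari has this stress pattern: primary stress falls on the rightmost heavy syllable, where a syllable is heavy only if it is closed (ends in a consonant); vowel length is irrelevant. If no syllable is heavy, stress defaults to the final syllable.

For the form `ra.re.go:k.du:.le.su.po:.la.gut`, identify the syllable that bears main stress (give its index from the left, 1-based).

Weights: 1 ra L, 2 re L, 3 go:k H, 4 du: L, 5 le L, 6 su L, 7 po: L, 8 la L, 9 gut H.
Heavy syllables in the domain: 3, 9. The rightmost is syllable 9 (gut).
Primary stress: syllable 9 → ra.re.go:k.du:.le.su.po:.la.ˈgut.

9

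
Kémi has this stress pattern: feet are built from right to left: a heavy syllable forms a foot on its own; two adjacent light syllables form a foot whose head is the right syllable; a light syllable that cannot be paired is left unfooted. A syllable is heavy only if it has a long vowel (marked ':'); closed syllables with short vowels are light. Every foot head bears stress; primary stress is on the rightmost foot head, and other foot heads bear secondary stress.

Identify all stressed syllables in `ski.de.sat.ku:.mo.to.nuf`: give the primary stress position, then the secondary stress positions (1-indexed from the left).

primary 7, secondary 3, 4

Weights: 1 ski L, 2 de L, 3 sat L, 4 ku: H, 5 mo L, 6 to L, 7 nuf L.
Parse right to left (heavy = foot alone; LL = one foot; stranded L unfooted): ski (de.ˈsat) (ˈku:) mo (to.ˈnuf).
Foot heads: 3, 4, 7.
Primary stress on the rightmost head = syllable 7.
Secondary stress on 3, 4: ski.de.ˌsat.ˌku:.mo.to.ˈnuf.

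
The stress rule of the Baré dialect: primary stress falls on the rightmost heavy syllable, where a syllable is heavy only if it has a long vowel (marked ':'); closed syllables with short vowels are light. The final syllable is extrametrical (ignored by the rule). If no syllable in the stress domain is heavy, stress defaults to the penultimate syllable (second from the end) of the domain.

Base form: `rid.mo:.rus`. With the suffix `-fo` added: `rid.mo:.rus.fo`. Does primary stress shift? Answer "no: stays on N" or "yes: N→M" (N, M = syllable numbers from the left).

Base `rid.mo:.rus` (3 syllables):
  The final syllable (3, rus) is extrametrical; the stress domain is syllables 1–2.
  Weights: 1 rid L, 2 mo: H.
  Heavy syllables in the domain: 2. The rightmost is syllable 2 (mo:).
  → primary stress on syllable 2.
Suffixed `rid.mo:.rus.fo` (4 syllables):
  The final syllable (4, fo) is extrametrical; the stress domain is syllables 1–3.
  Weights: 1 rid L, 2 mo: H, 3 rus L.
  Heavy syllables in the domain: 2. The rightmost is syllable 2 (mo:).
  → primary stress on syllable 2.

no: stays on 2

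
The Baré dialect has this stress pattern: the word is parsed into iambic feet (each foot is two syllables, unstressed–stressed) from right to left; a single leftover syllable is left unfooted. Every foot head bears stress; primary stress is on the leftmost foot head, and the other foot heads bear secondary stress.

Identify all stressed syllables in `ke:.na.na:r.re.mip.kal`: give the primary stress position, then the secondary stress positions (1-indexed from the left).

primary 2, secondary 4, 6

Parse right to left into iambic (σˈσ) feet: (ke:.ˈna) (na:r.ˈre) (mip.ˈkal).
Foot heads (stressed positions): 2, 4, 6.
End Rule Leftmost: primary stress on the leftmost head = syllable 2.
Secondary stress on 4, 6: ke:.ˈna.na:r.ˌre.mip.ˌkal.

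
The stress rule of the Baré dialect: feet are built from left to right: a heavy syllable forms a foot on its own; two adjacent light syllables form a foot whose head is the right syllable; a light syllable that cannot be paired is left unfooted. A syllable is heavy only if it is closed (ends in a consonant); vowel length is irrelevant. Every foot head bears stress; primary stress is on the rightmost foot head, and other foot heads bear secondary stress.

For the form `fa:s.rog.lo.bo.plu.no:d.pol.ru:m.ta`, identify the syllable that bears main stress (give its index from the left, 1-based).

8

Weights: 1 fa:s H, 2 rog H, 3 lo L, 4 bo L, 5 plu L, 6 no:d H, 7 pol H, 8 ru:m H, 9 ta L.
Parse left to right (heavy = foot alone; LL = one foot; stranded L unfooted): (ˈfa:s) (ˈrog) (lo.ˈbo) plu (ˈno:d) (ˈpol) (ˈru:m) ta.
Foot heads: 1, 2, 4, 6, 7, 8.
Primary stress on the rightmost head = syllable 8.
Primary stress: syllable 8 → fa:s.rog.lo.bo.plu.no:d.pol.ˈru:m.ta.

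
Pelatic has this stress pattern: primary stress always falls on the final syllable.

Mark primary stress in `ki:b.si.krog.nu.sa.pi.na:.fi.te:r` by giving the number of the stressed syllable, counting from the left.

9

The word has 9 syllables; the final syllable is syllable 9 (te:r).
Primary stress: syllable 9 → ki:b.si.krog.nu.sa.pi.na:.fi.ˈte:r.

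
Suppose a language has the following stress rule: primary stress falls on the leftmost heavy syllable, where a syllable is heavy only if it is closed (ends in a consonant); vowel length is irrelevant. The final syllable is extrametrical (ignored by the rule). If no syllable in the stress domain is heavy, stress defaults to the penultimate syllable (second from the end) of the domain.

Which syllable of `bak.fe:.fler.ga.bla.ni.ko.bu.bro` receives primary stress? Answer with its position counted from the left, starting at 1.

The final syllable (9, bro) is extrametrical; the stress domain is syllables 1–8.
Weights: 1 bak H, 2 fe: L, 3 fler H, 4 ga L, 5 bla L, 6 ni L, 7 ko L, 8 bu L.
Heavy syllables in the domain: 1, 3. The leftmost is syllable 1 (bak).
Primary stress: syllable 1 → ˈbak.fe:.fler.ga.bla.ni.ko.bu.bro.

1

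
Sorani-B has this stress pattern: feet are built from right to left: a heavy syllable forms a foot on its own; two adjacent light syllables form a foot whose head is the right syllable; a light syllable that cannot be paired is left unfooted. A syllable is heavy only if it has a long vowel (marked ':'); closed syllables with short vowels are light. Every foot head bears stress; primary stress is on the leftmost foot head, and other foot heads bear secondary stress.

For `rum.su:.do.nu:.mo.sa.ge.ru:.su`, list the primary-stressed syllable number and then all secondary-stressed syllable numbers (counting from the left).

Weights: 1 rum L, 2 su: H, 3 do L, 4 nu: H, 5 mo L, 6 sa L, 7 ge L, 8 ru: H, 9 su L.
Parse right to left (heavy = foot alone; LL = one foot; stranded L unfooted): rum (ˈsu:) do (ˈnu:) mo (sa.ˈge) (ˈru:) su.
Foot heads: 2, 4, 7, 8.
Primary stress on the leftmost head = syllable 2.
Secondary stress on 4, 7, 8: rum.ˈsu:.do.ˌnu:.mo.sa.ˌge.ˌru:.su.

primary 2, secondary 4, 7, 8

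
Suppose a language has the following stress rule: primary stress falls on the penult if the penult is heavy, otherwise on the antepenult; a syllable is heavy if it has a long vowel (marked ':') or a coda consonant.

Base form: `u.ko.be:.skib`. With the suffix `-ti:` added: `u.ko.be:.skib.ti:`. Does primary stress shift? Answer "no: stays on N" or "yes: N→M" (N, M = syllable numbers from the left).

Base `u.ko.be:.skib` (4 syllables):
  Weights: 2 ko L, 3 be: H, 4 skib H.
  The penult (syllable 3, be:) is heavy, so it takes stress.
  → primary stress on syllable 3.
Suffixed `u.ko.be:.skib.ti:` (5 syllables):
  Weights: 3 be: H, 4 skib H, 5 ti: H.
  The penult (syllable 4, skib) is heavy, so it takes stress.
  → primary stress on syllable 4.

yes: 3→4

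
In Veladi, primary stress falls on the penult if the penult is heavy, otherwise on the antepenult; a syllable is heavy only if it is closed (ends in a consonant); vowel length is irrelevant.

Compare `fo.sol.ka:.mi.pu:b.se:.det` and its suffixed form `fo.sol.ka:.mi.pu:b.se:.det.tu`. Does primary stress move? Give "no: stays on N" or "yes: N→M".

Base `fo.sol.ka:.mi.pu:b.se:.det` (7 syllables):
  Weights: 5 pu:b H, 6 se: L, 7 det H.
  The penult (syllable 6, se:) is light, so stress falls on the antepenult (syllable 5, pu:b).
  → primary stress on syllable 5.
Suffixed `fo.sol.ka:.mi.pu:b.se:.det.tu` (8 syllables):
  Weights: 6 se: L, 7 det H, 8 tu L.
  The penult (syllable 7, det) is heavy, so it takes stress.
  → primary stress on syllable 7.

yes: 5→7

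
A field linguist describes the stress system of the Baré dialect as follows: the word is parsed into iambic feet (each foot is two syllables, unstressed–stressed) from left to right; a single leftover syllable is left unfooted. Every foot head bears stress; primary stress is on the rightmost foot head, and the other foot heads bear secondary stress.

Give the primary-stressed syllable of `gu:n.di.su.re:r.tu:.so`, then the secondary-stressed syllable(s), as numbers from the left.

primary 6, secondary 2, 4

Parse left to right into iambic (σˈσ) feet: (gu:n.ˈdi) (su.ˈre:r) (tu:.ˈso).
Foot heads (stressed positions): 2, 4, 6.
End Rule Rightmost: primary stress on the rightmost head = syllable 6.
Secondary stress on 2, 4: gu:n.ˌdi.su.ˌre:r.tu:.ˈso.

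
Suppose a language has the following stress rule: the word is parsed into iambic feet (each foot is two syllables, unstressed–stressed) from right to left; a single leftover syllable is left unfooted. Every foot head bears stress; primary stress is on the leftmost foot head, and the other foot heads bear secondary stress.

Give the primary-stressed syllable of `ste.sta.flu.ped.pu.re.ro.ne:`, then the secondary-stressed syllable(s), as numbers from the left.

Parse right to left into iambic (σˈσ) feet: (ste.ˈsta) (flu.ˈped) (pu.ˈre) (ro.ˈne:).
Foot heads (stressed positions): 2, 4, 6, 8.
End Rule Leftmost: primary stress on the leftmost head = syllable 2.
Secondary stress on 4, 6, 8: ste.ˈsta.flu.ˌped.pu.ˌre.ro.ˌne:.

primary 2, secondary 4, 6, 8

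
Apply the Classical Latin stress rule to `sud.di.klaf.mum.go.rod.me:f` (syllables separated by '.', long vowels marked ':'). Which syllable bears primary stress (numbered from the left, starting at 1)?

Classical Latin: stress the penult if heavy (long vowel or closed), else the antepenult.
Weights: 5 go L, 6 rod H, 7 me:f H.
The penult (syllable 6, rod) is heavy, so it takes stress.
Stress on syllable 6: sud.di.klaf.mum.go.ˈrod.me:f.

6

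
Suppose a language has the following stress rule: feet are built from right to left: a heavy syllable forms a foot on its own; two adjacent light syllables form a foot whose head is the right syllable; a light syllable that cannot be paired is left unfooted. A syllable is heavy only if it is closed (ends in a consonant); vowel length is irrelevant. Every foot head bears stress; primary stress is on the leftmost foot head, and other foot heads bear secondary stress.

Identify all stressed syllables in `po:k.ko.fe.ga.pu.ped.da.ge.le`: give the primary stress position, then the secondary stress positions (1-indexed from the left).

Weights: 1 po:k H, 2 ko L, 3 fe L, 4 ga L, 5 pu L, 6 ped H, 7 da L, 8 ge L, 9 le L.
Parse right to left (heavy = foot alone; LL = one foot; stranded L unfooted): (ˈpo:k) (ko.ˈfe) (ga.ˈpu) (ˈped) da (ge.ˈle).
Foot heads: 1, 3, 5, 6, 9.
Primary stress on the leftmost head = syllable 1.
Secondary stress on 3, 5, 6, 9: ˈpo:k.ko.ˌfe.ga.ˌpu.ˌped.da.ge.ˌle.

primary 1, secondary 3, 5, 6, 9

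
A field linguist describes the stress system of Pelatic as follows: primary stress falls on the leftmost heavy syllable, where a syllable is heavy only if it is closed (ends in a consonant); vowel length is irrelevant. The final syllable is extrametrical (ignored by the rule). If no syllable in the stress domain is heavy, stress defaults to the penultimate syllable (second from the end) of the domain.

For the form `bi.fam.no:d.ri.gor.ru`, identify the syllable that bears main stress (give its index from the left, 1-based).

2

The final syllable (6, ru) is extrametrical; the stress domain is syllables 1–5.
Weights: 1 bi L, 2 fam H, 3 no:d H, 4 ri L, 5 gor H.
Heavy syllables in the domain: 2, 3, 5. The leftmost is syllable 2 (fam).
Primary stress: syllable 2 → bi.ˈfam.no:d.ri.gor.ru.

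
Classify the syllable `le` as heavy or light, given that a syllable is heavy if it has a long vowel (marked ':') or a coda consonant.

`le`: short vowel, open (no coda). Short vowel, open → light.

light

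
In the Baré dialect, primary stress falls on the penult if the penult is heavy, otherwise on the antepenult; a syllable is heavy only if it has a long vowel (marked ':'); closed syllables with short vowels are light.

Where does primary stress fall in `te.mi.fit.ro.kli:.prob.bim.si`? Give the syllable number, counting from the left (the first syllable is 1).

Weights: 6 prob L, 7 bim L, 8 si L.
The penult (syllable 7, bim) is light, so stress falls on the antepenult (syllable 6, prob).
Primary stress: syllable 6 → te.mi.fit.ro.kli:.ˈprob.bim.si.

6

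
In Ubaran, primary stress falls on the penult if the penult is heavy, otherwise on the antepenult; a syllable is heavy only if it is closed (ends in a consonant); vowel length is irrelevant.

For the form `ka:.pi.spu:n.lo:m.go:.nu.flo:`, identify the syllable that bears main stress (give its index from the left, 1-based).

Weights: 5 go: L, 6 nu L, 7 flo: L.
The penult (syllable 6, nu) is light, so stress falls on the antepenult (syllable 5, go:).
Primary stress: syllable 5 → ka:.pi.spu:n.lo:m.ˈgo:.nu.flo:.

5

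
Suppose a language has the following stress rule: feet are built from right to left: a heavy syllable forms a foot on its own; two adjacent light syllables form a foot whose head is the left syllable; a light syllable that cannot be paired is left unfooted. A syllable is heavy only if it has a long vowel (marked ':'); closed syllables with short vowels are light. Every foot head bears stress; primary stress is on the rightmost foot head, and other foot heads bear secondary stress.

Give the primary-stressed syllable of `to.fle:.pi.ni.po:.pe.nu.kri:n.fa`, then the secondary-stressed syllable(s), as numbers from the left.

primary 8, secondary 2, 3, 5, 6

Weights: 1 to L, 2 fle: H, 3 pi L, 4 ni L, 5 po: H, 6 pe L, 7 nu L, 8 kri:n H, 9 fa L.
Parse right to left (heavy = foot alone; LL = one foot; stranded L unfooted): to (ˈfle:) (ˈpi.ni) (ˈpo:) (ˈpe.nu) (ˈkri:n) fa.
Foot heads: 2, 3, 5, 6, 8.
Primary stress on the rightmost head = syllable 8.
Secondary stress on 2, 3, 5, 6: to.ˌfle:.ˌpi.ni.ˌpo:.ˌpe.nu.ˈkri:n.fa.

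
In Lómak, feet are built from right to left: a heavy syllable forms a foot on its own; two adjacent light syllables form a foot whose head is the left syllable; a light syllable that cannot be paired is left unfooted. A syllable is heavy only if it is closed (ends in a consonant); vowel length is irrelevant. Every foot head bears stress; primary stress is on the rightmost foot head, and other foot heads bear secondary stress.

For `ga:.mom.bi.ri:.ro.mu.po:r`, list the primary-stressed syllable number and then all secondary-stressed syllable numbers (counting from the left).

Weights: 1 ga: L, 2 mom H, 3 bi L, 4 ri: L, 5 ro L, 6 mu L, 7 po:r H.
Parse right to left (heavy = foot alone; LL = one foot; stranded L unfooted): ga: (ˈmom) (ˈbi.ri:) (ˈro.mu) (ˈpo:r).
Foot heads: 2, 3, 5, 7.
Primary stress on the rightmost head = syllable 7.
Secondary stress on 2, 3, 5: ga:.ˌmom.ˌbi.ri:.ˌro.mu.ˈpo:r.

primary 7, secondary 2, 3, 5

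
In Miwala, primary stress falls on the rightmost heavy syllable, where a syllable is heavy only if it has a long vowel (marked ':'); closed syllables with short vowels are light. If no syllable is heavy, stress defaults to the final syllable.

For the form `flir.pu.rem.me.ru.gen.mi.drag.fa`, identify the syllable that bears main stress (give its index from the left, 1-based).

9

Weights: 1 flir L, 2 pu L, 3 rem L, 4 me L, 5 ru L, 6 gen L, 7 mi L, 8 drag L, 9 fa L.
No heavy syllable in the domain; default to the final syllable = syllable 9.
Primary stress: syllable 9 → flir.pu.rem.me.ru.gen.mi.drag.ˈfa.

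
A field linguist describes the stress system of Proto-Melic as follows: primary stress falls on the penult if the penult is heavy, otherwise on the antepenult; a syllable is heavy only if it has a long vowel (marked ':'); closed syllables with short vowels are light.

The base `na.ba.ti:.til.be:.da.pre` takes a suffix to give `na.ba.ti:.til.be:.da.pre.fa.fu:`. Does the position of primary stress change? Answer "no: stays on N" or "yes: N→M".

Base `na.ba.ti:.til.be:.da.pre` (7 syllables):
  Weights: 5 be: H, 6 da L, 7 pre L.
  The penult (syllable 6, da) is light, so stress falls on the antepenult (syllable 5, be:).
  → primary stress on syllable 5.
Suffixed `na.ba.ti:.til.be:.da.pre.fa.fu:` (9 syllables):
  Weights: 7 pre L, 8 fa L, 9 fu: H.
  The penult (syllable 8, fa) is light, so stress falls on the antepenult (syllable 7, pre).
  → primary stress on syllable 7.

yes: 5→7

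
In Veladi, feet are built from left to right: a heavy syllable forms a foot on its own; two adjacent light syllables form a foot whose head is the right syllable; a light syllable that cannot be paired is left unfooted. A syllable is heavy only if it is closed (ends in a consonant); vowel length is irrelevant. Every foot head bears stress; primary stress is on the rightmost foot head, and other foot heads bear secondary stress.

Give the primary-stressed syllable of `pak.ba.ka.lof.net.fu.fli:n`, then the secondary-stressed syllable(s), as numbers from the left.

Weights: 1 pak H, 2 ba L, 3 ka L, 4 lof H, 5 net H, 6 fu L, 7 fli:n H.
Parse left to right (heavy = foot alone; LL = one foot; stranded L unfooted): (ˈpak) (ba.ˈka) (ˈlof) (ˈnet) fu (ˈfli:n).
Foot heads: 1, 3, 4, 5, 7.
Primary stress on the rightmost head = syllable 7.
Secondary stress on 1, 3, 4, 5: ˌpak.ba.ˌka.ˌlof.ˌnet.fu.ˈfli:n.

primary 7, secondary 1, 3, 4, 5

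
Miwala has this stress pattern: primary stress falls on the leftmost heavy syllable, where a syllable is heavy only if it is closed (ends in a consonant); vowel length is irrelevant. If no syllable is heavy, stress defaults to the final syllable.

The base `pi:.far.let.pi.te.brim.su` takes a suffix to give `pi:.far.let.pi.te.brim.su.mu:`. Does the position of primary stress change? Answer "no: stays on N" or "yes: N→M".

no: stays on 2

Base `pi:.far.let.pi.te.brim.su` (7 syllables):
  Weights: 1 pi: L, 2 far H, 3 let H, 4 pi L, 5 te L, 6 brim H, 7 su L.
  Heavy syllables in the domain: 2, 3, 6. The leftmost is syllable 2 (far).
  → primary stress on syllable 2.
Suffixed `pi:.far.let.pi.te.brim.su.mu:` (8 syllables):
  Weights: 1 pi: L, 2 far H, 3 let H, 4 pi L, 5 te L, 6 brim H, 7 su L, 8 mu: L.
  Heavy syllables in the domain: 2, 3, 6. The leftmost is syllable 2 (far).
  → primary stress on syllable 2.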